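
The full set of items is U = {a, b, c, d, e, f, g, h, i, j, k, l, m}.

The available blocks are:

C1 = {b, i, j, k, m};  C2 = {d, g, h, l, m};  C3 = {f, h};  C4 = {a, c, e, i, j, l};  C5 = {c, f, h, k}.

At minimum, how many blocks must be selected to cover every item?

4

Take {C1, C2, C4, C5}. Their union is {a, b, c, d, e, f, g, h, i, j, k, l, m}, which is all 13 items.
No 3 of the 5 blocks cover everything (all 10 combinations miss at least one item), so 4 is optimal.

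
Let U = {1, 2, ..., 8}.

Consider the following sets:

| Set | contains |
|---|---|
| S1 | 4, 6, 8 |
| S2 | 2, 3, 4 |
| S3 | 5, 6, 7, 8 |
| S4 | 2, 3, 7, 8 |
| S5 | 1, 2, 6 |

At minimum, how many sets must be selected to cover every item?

3

S2, S3, and S5 cover everything between them: the union {1, 2, 3, 4, 5, 6, 7, 8} is all of U.
Only S5 contains 1, so S5 is forced; the remaining 5 items need at least 2 more sets (each remaining set adds at most 3) — so at least 3 sets are needed, and 3 is optimal.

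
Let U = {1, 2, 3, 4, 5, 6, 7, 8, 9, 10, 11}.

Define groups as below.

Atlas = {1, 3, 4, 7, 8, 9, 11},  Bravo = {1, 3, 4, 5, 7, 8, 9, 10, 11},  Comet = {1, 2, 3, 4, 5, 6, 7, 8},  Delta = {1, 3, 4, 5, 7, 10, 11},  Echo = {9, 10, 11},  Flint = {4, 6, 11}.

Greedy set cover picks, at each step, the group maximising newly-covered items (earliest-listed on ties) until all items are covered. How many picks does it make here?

Greedy: pick Bravo (covers 9 new) → pick Comet (covers 2 new). Total picks: 2.

2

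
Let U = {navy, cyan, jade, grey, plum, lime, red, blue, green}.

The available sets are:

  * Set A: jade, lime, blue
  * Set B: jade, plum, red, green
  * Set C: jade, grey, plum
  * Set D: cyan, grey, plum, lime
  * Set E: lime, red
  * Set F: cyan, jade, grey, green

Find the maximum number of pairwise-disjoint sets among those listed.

C, E are pairwise disjoint (C={jade,grey,plum}; E={lime,red}).
Every remaining set overlaps one of these, and no 3 of the listed sets are pairwise disjoint, so 2 is the maximum.

2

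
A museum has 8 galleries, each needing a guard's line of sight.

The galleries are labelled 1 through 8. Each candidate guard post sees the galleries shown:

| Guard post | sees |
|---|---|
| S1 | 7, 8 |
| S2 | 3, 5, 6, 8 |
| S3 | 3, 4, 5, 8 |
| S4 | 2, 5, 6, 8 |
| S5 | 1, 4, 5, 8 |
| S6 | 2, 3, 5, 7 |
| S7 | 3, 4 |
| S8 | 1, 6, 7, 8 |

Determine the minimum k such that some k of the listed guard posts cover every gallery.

3

Take {S5, S6, S8}. Their union is {1, 2, 3, 4, 5, 6, 7, 8}, which is all 8 galleries.
No 2 of the 8 guard posts cover everything (all 28 combinations miss at least one gallery), so 3 is optimal.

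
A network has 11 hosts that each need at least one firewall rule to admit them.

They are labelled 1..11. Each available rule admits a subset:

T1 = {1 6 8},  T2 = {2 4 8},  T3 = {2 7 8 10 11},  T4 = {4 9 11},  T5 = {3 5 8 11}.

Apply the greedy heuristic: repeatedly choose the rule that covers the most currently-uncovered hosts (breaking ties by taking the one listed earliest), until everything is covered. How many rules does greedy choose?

Greedy: pick T3 (covers 5 new) → pick T1 (covers 2 new) → pick T4 (covers 2 new) → pick T5 (covers 2 new). Total picks: 4.

4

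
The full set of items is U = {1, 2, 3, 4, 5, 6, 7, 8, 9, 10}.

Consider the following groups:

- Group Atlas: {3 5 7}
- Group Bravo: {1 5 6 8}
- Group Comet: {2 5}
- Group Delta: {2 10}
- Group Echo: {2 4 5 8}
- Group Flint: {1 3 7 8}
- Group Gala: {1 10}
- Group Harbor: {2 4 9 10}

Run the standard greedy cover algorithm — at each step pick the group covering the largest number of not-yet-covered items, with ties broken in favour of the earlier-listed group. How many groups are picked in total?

3

Greedy: pick Bravo (covers 4 new) → pick Harbor (covers 4 new) → pick Atlas (covers 2 new). Total picks: 3.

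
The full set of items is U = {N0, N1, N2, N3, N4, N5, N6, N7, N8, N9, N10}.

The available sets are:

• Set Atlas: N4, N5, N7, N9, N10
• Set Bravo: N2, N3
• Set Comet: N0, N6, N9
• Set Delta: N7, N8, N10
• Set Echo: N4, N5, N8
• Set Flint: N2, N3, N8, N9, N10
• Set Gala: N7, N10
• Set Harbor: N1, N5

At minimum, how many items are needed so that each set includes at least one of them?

Take H = {N0, N3, N5, N10}. Each listed set contains at least one of these, so H is a hitting set of size 4.
The sets Bravo, Comet, Gala, Harbor are pairwise disjoint, so any hitting set needs a separate item for each — at least 4. Hence 4 is optimal.

4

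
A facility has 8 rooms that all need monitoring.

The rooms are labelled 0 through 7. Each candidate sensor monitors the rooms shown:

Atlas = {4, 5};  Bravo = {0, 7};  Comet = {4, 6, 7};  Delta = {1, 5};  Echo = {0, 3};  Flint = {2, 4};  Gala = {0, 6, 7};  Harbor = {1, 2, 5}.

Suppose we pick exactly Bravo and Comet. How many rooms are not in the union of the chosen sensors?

Union of Bravo, Comet = {0, 4, 6, 7}.
Not covered: 1, 2, 3, 5 — 4 rooms.

4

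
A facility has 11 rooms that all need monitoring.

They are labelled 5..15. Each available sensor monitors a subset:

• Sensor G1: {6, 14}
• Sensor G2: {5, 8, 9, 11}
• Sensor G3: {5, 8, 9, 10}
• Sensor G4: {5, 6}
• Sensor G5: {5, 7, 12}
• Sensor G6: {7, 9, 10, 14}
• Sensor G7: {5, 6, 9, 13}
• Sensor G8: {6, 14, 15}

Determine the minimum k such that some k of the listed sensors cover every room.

G2 and G5 and G6 and G7 and G8 together: G2 ∪ G5 ∪ G6 ∪ G7 ∪ G8 = {5, 6, 7, 8, 9, 10, 11, 12, 13, 14, 15} — every room is covered.
No 4 of the 8 sensors cover everything (all 70 combinations miss at least one room), so 5 is optimal.

5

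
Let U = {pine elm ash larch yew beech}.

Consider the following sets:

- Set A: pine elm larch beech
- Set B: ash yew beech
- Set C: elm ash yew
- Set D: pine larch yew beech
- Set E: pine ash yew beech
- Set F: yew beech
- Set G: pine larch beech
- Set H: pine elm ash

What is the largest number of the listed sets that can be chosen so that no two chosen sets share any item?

2

C, G are pairwise disjoint (C={elm,ash,yew}; G={pine,larch,beech}).
Every remaining set overlaps one of these, and no 3 of the listed sets are pairwise disjoint, so 2 is the maximum.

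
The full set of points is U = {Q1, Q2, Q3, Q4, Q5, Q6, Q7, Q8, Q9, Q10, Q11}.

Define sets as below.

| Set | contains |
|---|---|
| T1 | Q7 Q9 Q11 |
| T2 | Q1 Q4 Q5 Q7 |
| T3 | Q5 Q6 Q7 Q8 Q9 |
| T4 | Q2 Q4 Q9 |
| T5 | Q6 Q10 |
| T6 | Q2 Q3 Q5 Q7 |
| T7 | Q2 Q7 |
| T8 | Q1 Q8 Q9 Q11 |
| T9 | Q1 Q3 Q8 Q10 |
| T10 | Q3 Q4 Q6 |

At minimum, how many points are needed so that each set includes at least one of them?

Take H = {Q1, Q4, Q6, Q7}. Each listed set contains at least one of these, so H is a hitting set of size 4.
No choice of 3 points meets every set, so 4 is the minimum.

4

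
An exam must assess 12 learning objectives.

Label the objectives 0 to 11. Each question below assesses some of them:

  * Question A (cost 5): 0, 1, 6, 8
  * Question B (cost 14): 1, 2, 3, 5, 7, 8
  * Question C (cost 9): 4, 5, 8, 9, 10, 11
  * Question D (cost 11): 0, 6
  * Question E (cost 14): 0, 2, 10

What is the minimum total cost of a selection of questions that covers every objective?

28

A, B, C together cover every objective (A ∪ B ∪ C = {0, 1, 2, 3, 4, 5, 6, 7, 8, 9, 10, 11}); total cost 5 + 14 + 9 = 28.
No covering selection has total cost below 28.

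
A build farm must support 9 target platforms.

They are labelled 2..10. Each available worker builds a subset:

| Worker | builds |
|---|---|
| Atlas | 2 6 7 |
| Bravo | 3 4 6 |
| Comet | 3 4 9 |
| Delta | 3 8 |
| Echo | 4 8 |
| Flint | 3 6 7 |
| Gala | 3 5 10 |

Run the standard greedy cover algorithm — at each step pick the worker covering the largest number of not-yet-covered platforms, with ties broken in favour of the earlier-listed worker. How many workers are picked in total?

4

Greedy: pick Atlas (covers 3 new) → pick Comet (covers 3 new) → pick Gala (covers 2 new) → pick Delta (covers 1 new). Total picks: 4.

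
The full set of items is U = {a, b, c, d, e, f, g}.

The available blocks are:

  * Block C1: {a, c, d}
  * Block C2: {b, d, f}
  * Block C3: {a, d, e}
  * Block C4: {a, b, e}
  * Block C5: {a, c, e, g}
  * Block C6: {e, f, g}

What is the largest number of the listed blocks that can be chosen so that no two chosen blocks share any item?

C2, C5 are pairwise disjoint (C2={b,d,f}; C5={a,c,e,g}).
Every remaining block overlaps one of these, and no 3 of the listed blocks are pairwise disjoint, so 2 is the maximum.

2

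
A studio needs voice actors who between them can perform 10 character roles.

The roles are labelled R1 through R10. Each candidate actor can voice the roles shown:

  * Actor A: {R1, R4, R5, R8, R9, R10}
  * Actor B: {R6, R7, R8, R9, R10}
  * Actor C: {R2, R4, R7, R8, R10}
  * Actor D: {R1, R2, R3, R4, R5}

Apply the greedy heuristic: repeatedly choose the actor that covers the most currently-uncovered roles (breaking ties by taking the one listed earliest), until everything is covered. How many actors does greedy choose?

3

Greedy: pick A (covers 6 new) → pick B (covers 2 new) → pick D (covers 2 new). Total picks: 3.
(The true minimum cover uses only 2 actors, so greedy is not optimal here.)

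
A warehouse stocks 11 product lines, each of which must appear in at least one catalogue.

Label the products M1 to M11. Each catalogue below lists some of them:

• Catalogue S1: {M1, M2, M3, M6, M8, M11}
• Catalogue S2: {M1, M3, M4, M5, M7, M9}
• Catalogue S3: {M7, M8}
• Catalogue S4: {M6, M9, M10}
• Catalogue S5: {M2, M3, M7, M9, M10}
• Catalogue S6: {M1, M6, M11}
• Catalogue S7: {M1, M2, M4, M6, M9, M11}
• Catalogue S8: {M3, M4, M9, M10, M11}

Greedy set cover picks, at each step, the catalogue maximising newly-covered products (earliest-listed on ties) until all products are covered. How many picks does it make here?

3

Greedy: pick S1 (covers 6 new) → pick S2 (covers 4 new) → pick S4 (covers 1 new). Total picks: 3.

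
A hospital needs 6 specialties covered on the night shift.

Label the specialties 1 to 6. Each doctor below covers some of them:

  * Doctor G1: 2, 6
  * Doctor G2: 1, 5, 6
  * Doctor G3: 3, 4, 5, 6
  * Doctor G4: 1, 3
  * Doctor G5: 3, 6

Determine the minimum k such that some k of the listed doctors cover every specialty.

3

Take {G1, G3, G4}. Their union is {1, 2, 3, 4, 5, 6}, which is all 6 specialties.
Only G1 contains 2, so G1 is forced; the remaining 4 specialties need at least 2 more doctors (each remaining doctor adds at most 3) — so at least 3 doctors are needed, and 3 is optimal.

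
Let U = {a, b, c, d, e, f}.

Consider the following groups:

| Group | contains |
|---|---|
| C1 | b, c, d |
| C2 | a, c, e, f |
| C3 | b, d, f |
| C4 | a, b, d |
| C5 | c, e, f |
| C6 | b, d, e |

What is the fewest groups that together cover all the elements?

C4 and C5 together: C4 ∪ C5 = {a, b, c, d, e, f} — every element is covered.
No single group has all 6 elements (the largest, C2, has 4), so 2 is optimal.

2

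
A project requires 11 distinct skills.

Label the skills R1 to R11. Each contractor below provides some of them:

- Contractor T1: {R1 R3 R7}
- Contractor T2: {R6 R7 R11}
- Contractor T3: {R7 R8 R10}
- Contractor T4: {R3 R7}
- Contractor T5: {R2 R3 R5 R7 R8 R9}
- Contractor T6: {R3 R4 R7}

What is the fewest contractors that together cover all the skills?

T1 and T2 and T3 and T5 and T6 together: T1 ∪ T2 ∪ T3 ∪ T5 ∪ T6 = {R1, R2, R3, R4, R5, R6, R7, R8, R9, R10, R11} — every skill is covered.
No 4 of the 6 contractors cover everything (all 15 combinations miss at least one skill), so 5 is optimal.

5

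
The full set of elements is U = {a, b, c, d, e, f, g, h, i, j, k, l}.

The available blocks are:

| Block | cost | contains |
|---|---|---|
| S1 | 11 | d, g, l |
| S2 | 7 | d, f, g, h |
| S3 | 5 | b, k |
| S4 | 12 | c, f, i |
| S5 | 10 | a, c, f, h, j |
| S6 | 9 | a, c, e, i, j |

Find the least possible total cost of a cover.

S1, S2, S3, S6 together cover every element (S1 ∪ S2 ∪ S3 ∪ S6 = {a, b, c, d, e, f, g, h, i, j, k, l}); total cost 11 + 7 + 5 + 9 = 32.
No covering selection has total cost below 32.

32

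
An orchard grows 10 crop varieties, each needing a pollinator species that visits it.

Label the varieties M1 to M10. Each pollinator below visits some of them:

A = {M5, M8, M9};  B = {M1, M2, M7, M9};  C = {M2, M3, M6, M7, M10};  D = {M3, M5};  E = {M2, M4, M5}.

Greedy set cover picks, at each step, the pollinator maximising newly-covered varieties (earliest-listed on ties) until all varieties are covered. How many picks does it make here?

Greedy: pick C (covers 5 new) → pick A (covers 3 new) → pick B (covers 1 new) → pick E (covers 1 new). Total picks: 4.

4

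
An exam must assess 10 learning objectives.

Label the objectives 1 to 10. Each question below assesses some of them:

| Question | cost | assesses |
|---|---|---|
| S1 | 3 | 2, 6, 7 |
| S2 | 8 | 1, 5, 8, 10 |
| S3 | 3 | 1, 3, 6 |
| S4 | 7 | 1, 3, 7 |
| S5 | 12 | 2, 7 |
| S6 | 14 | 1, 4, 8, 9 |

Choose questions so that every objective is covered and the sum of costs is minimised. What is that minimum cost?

S1, S2, S3, S6 together cover every objective (S1 ∪ S2 ∪ S3 ∪ S6 = {1, 2, 3, 4, 5, 6, 7, 8, 9, 10}); total cost 3 + 8 + 3 + 14 = 28.
No covering selection has total cost below 28.

28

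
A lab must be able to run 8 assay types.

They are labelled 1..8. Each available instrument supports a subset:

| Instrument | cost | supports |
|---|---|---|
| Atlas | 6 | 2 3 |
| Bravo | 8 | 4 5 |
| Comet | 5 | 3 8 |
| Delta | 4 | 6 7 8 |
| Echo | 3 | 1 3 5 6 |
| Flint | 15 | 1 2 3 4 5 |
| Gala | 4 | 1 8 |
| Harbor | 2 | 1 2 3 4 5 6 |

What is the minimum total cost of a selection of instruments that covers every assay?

6

Delta, Harbor together cover every assay (Delta ∪ Harbor = {1, 2, 3, 4, 5, 6, 7, 8}); total cost 4 + 2 = 6.
No covering selection has total cost below 6.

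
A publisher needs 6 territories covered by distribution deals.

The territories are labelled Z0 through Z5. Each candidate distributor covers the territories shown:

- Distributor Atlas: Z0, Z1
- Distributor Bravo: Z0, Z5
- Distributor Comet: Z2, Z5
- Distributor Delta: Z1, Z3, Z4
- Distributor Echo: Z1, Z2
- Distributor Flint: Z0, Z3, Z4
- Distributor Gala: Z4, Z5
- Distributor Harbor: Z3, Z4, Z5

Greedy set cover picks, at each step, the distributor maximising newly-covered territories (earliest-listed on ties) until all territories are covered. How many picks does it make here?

3

Greedy: pick Delta (covers 3 new) → pick Bravo (covers 2 new) → pick Comet (covers 1 new). Total picks: 3.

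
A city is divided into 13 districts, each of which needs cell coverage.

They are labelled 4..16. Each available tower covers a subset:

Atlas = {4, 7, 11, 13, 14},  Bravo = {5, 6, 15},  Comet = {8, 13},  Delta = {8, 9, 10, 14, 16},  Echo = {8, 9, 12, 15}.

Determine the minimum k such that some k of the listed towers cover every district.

4

Atlas and Bravo and Delta and Echo together: Atlas ∪ Bravo ∪ Delta ∪ Echo = {4, 5, 6, 7, 8, 9, 10, 11, 12, 13, 14, 15, 16} — every district is covered.
No 3 of the 5 towers cover everything (all 10 combinations miss at least one district), so 4 is optimal.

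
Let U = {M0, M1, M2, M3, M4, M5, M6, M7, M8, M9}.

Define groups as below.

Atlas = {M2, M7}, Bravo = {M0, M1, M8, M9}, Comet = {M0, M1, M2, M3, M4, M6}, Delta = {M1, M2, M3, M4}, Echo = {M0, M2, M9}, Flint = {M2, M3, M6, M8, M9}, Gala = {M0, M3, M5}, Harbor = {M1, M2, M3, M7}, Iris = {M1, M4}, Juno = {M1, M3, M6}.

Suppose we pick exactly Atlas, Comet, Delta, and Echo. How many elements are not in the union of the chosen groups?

2

Union of Atlas, Comet, Delta, Echo = {M0, M1, M2, M3, M4, M6, M7, M9}.
Not covered: M5, M8 — 2 elements.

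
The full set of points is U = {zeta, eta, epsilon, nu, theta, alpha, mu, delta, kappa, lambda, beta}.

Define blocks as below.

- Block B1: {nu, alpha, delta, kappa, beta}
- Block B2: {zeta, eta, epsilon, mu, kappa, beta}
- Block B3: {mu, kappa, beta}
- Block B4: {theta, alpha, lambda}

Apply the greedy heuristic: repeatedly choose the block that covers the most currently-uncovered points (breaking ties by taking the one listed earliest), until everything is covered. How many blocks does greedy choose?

3

Greedy: pick B2 (covers 6 new) → pick B1 (covers 3 new) → pick B4 (covers 2 new). Total picks: 3.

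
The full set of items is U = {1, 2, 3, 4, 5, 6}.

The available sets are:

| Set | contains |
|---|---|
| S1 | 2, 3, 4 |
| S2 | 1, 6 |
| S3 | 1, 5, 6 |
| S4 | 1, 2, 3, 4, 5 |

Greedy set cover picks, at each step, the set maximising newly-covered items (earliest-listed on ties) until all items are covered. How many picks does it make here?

Greedy: pick S4 (covers 5 new) → pick S2 (covers 1 new). Total picks: 2.

2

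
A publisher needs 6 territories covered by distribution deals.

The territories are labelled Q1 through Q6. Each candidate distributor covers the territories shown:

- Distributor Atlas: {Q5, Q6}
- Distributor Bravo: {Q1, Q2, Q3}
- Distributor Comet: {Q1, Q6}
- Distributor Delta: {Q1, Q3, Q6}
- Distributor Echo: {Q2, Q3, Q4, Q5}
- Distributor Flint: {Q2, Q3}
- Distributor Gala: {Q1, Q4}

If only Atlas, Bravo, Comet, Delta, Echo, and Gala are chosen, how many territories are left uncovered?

0

Union of Atlas, Bravo, Comet, Delta, Echo, Gala = {Q1, Q2, Q3, Q4, Q5, Q6} — that's every territory, so 0 are uncovered.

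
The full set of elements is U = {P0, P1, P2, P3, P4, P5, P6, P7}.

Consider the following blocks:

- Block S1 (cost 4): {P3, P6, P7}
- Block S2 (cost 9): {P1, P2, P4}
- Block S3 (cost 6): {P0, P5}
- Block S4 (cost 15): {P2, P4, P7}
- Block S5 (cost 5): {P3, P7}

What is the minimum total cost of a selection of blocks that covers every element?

S1, S2, S3 together cover every element (S1 ∪ S2 ∪ S3 = {P0, P1, P2, P3, P4, P5, P6, P7}); total cost 4 + 9 + 6 = 19.
No covering selection has total cost below 19.

19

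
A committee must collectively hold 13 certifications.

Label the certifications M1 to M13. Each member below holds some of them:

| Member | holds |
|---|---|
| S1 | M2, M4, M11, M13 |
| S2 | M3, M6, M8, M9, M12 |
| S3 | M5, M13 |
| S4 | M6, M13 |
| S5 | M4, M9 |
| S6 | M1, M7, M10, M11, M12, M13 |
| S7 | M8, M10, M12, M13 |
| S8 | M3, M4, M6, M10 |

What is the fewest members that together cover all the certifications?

4

Take {S1, S2, S3, S6}. Their union is {M1, M2, M3, M4, M5, M6, M7, M8, M9, M10, M11, M12, M13}, which is all 13 certifications.
Only S3 contains M5, so S3 is forced; the remaining 11 certifications need at least 3 more members (each remaining member adds at most 5) — so at least 4 members are needed, and 4 is optimal.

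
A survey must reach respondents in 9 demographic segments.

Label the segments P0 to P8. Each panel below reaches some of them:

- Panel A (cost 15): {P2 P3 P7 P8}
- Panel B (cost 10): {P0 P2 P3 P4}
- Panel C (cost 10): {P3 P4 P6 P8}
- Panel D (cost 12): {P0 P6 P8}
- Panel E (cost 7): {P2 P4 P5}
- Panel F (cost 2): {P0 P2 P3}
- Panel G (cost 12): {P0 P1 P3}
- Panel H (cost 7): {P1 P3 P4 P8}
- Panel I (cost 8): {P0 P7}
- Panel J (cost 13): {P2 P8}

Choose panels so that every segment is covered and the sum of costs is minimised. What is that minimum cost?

32

C, E, H, I together cover every segment (C ∪ E ∪ H ∪ I = {P0, P1, P2, P3, P4, P5, P6, P7, P8}); total cost 10 + 7 + 7 + 8 = 32.
The greedy pick F, H, E, I, C costs 34; no covering selection beats 32.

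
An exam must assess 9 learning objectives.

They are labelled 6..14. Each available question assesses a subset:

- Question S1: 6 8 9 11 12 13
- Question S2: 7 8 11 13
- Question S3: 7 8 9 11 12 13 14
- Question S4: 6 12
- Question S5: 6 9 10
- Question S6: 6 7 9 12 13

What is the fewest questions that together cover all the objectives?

Take {S3, S5}. Their union is {6, 7, 8, 9, 10, 11, 12, 13, 14}, which is all 9 objectives.
No single question has all 9 objectives (the largest, S3, has 7), so 2 is optimal.

2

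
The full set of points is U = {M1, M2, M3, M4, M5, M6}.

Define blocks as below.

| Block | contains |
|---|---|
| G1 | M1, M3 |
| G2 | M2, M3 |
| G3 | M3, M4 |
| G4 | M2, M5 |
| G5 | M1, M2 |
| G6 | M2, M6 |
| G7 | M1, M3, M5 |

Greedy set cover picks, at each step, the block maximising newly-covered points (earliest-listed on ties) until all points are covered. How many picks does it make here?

Greedy: pick G7 (covers 3 new) → pick G6 (covers 2 new) → pick G3 (covers 1 new). Total picks: 3.

3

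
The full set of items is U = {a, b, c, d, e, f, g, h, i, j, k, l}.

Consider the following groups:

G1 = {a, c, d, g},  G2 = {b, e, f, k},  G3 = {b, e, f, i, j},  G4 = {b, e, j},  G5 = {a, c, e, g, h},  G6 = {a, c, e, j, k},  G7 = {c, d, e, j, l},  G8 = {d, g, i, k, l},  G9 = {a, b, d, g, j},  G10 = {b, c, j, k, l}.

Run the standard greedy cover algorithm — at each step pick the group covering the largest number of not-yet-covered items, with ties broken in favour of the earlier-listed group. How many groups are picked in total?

4

Greedy: pick G3 (covers 5 new) → pick G1 (covers 4 new) → pick G8 (covers 2 new) → pick G5 (covers 1 new). Total picks: 4.
(The true minimum cover uses only 3 groups, so greedy is not optimal here.)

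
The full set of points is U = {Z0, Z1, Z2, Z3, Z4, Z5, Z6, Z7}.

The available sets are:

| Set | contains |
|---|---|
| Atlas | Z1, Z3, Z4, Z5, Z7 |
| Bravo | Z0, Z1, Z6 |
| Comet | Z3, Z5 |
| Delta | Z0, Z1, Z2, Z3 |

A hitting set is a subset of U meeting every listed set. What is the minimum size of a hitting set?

2

H = {Z0, Z3} meets every set (each contains at least one member of H), and |H| = 2.
The sets Bravo, Comet are pairwise disjoint, so any hitting set needs a separate point for each — at least 2. Hence 2 is optimal.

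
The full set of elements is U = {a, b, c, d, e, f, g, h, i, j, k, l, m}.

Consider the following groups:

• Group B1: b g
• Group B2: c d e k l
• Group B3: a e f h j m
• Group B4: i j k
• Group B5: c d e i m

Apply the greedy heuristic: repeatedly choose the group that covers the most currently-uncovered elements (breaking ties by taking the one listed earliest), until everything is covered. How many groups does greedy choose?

4

Greedy: pick B3 (covers 6 new) → pick B2 (covers 4 new) → pick B1 (covers 2 new) → pick B4 (covers 1 new). Total picks: 4.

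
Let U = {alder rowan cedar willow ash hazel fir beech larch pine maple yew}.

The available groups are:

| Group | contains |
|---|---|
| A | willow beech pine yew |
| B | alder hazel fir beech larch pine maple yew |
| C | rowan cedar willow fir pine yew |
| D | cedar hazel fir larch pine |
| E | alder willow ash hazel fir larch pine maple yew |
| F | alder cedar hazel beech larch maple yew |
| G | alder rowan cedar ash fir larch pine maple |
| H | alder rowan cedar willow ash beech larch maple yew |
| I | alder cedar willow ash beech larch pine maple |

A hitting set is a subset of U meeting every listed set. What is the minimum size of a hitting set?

2

T = {alder, pine} meets every group (each contains at least one member of T), and |T| = 2.
No single element lies in every group, so at least 2 are needed and 2 is optimal.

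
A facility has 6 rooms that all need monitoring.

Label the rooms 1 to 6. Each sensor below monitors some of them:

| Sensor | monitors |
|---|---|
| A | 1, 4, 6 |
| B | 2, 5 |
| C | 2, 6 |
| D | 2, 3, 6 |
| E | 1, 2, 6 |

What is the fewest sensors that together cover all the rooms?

3

Take {A, B, D}. Their union is {1, 2, 3, 4, 5, 6}, which is all 6 rooms.
Only D contains 3, so D is forced; the remaining 3 rooms need at least 2 more sensors (each remaining sensor adds at most 2) — so at least 3 sensors are needed, and 3 is optimal.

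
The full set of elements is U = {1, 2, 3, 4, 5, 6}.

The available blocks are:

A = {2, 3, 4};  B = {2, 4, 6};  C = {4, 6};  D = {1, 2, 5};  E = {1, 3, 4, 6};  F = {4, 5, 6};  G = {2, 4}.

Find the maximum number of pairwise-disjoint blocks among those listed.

C, D are pairwise disjoint (C={4,6}; D={1,2,5}).
Every remaining block overlaps one of these, and no 3 of the listed blocks are pairwise disjoint, so 2 is the maximum.

2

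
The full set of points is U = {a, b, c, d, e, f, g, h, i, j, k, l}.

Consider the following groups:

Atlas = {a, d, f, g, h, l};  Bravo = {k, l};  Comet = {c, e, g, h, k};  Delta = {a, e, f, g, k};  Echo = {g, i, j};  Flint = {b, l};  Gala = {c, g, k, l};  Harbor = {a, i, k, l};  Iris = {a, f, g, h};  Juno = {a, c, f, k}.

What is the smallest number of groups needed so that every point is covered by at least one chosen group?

4

Atlas, Comet, Echo, and Flint cover everything between them: the union {a, b, c, d, e, f, g, h, i, j, k, l} is all of U.
No 3 of the 10 groups cover everything (all 120 combinations miss at least one point), so 4 is optimal.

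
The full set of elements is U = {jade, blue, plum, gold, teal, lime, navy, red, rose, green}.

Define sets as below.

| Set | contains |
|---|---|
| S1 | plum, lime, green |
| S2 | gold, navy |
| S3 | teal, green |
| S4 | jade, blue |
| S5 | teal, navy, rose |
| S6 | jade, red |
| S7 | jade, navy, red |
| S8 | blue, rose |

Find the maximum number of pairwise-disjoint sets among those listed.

S2, S3, S6, S8 are pairwise disjoint (S2={gold,navy}; S3={teal,green}; S6={jade,red}; S8={blue,rose}).
Every remaining set overlaps one of these, and no 5 of the listed sets are pairwise disjoint, so 4 is the maximum.

4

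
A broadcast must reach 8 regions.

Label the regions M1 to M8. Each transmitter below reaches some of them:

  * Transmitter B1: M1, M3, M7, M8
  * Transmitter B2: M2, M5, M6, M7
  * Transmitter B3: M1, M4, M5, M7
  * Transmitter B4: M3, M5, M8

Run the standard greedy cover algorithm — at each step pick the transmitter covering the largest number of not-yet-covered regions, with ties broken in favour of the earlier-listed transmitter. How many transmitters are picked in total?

3

Greedy: pick B1 (covers 4 new) → pick B2 (covers 3 new) → pick B3 (covers 1 new). Total picks: 3.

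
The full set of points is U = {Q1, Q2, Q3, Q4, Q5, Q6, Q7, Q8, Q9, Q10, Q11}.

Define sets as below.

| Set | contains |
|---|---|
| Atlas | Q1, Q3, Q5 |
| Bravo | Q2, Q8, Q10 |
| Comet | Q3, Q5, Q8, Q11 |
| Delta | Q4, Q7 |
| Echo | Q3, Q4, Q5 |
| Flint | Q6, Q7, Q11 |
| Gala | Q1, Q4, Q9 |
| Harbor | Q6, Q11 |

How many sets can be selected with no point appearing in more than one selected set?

4

Atlas, Bravo, Delta, Harbor are pairwise disjoint (Atlas={Q1,Q3,Q5}; Bravo={Q2,Q8,Q10}; Delta={Q4,Q7}; Harbor={Q6,Q11}).
Every remaining set overlaps one of these, and no 5 of the listed sets are pairwise disjoint, so 4 is the maximum.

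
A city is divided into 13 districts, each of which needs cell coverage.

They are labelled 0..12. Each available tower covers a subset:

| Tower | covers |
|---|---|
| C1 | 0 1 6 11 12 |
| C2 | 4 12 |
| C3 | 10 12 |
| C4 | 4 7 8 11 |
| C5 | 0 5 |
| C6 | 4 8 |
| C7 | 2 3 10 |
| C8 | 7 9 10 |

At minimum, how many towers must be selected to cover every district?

5

C1 and C5 and C6 and C7 and C8 together: C1 ∪ C5 ∪ C6 ∪ C7 ∪ C8 = {0, 1, 2, 3, 4, 5, 6, 7, 8, 9, 10, 11, 12} — every district is covered.
No 4 of the 8 towers cover everything (all 70 combinations miss at least one district), so 5 is optimal.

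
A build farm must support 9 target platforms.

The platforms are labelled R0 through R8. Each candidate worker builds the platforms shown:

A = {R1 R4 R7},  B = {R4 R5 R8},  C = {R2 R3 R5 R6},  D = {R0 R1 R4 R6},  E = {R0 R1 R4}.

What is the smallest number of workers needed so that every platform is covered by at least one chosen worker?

4

A and B and C and E together: A ∪ B ∪ C ∪ E = {R0, R1, R2, R3, R4, R5, R6, R7, R8} — every platform is covered.
No 3 of the 5 workers cover everything (all 10 combinations miss at least one platform), so 4 is optimal.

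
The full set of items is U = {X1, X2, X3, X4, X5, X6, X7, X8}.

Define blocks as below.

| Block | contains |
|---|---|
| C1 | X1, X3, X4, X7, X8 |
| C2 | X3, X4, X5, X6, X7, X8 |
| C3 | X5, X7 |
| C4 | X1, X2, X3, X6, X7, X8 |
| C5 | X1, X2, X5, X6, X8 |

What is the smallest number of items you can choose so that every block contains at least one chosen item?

2

Take H = {X2, X7}. Each listed block contains at least one of these, so H is a hitting set of size 2.
No single item lies in every block, so at least 2 are needed and 2 is optimal.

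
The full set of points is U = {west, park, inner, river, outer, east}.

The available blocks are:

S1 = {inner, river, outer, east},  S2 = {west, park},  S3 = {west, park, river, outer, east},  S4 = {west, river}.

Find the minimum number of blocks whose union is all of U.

2

Take {S1, S2}. Their union is {west, park, inner, river, outer, east}, which is all 6 points.
No single block has all 6 points (the largest, S3, has 5), so 2 is optimal.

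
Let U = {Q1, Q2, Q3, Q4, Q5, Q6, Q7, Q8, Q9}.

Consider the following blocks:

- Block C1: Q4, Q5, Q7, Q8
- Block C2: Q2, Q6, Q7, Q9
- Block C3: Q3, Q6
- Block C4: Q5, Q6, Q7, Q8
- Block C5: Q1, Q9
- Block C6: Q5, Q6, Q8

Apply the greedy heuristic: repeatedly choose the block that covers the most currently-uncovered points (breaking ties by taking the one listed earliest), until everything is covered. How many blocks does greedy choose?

4

Greedy: pick C1 (covers 4 new) → pick C2 (covers 3 new) → pick C3 (covers 1 new) → pick C5 (covers 1 new). Total picks: 4.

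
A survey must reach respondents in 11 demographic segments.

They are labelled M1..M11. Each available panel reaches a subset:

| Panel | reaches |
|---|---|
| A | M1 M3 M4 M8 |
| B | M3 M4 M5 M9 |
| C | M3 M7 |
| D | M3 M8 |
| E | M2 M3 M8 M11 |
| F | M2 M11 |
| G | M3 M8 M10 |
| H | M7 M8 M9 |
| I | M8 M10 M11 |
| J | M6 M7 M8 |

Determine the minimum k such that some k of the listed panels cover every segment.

5

Take {A, B, E, G, J}. Their union is {M1, M2, M3, M4, M5, M6, M7, M8, M9, M10, M11}, which is all 11 segments.
Only A contains M1, so A is forced; the remaining 7 segments need at least 4 more panels (each remaining panel adds at most 2) — so at least 5 panels are needed, and 5 is optimal.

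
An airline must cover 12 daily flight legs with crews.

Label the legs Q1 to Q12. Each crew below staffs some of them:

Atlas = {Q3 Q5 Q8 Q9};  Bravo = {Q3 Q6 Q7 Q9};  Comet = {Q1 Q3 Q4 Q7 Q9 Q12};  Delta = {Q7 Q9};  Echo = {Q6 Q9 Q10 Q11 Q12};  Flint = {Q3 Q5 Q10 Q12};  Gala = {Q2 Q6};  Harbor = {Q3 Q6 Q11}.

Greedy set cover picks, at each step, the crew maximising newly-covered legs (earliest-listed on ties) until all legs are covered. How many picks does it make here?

Greedy: pick Comet (covers 6 new) → pick Echo (covers 3 new) → pick Atlas (covers 2 new) → pick Gala (covers 1 new). Total picks: 4.

4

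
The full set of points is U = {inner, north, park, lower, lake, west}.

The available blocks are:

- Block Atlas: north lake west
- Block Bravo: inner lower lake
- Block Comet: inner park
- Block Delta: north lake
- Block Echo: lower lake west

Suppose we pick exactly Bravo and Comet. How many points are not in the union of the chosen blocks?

2

Union of Bravo, Comet = {inner, park, lower, lake}.
Not covered: north, west — 2 points.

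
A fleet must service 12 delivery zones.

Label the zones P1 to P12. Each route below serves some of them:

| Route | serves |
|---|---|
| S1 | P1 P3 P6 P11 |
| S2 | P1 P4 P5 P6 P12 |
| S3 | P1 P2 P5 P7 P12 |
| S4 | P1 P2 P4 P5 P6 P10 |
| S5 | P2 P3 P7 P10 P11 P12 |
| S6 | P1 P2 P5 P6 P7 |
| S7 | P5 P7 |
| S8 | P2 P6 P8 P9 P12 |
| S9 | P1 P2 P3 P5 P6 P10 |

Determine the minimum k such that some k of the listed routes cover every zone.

Take {S2, S5, S8}. Their union is {P1, P2, P3, P4, P5, P6, P7, P8, P9, P10, P11, P12}, which is all 12 zones.
Only S8 contains P8, so S8 is forced; the remaining 7 zones need at least 2 more routes (each remaining route adds at most 4) — so at least 3 routes are needed, and 3 is optimal.

3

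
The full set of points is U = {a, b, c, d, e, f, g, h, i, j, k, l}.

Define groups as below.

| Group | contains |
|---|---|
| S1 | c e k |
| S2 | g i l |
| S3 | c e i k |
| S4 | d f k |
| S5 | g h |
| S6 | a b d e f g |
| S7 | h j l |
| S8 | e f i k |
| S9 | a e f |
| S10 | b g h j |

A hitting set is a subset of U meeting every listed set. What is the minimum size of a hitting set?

4

Take T = {a, g, h, k}. Each listed group contains at least one of these, so T is a hitting set of size 4.
No choice of 3 points meets every group, so 4 is the minimum.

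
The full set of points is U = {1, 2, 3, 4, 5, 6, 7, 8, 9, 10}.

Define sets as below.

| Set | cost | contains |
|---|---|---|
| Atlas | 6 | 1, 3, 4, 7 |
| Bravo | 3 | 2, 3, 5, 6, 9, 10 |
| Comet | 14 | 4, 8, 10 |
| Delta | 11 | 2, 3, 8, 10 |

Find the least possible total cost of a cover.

Atlas, Bravo, Delta together cover every point (Atlas ∪ Bravo ∪ Delta = {1, 2, 3, 4, 5, 6, 7, 8, 9, 10}); total cost 6 + 3 + 11 = 20.
No covering selection has total cost below 20.

20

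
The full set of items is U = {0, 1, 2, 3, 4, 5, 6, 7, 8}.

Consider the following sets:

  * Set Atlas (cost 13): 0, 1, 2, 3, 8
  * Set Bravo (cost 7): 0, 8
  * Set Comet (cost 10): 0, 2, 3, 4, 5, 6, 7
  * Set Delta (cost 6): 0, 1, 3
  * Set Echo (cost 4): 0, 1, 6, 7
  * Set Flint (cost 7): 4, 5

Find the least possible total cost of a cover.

21

Bravo, Comet, Echo together cover every item (Bravo ∪ Comet ∪ Echo = {0, 1, 2, 3, 4, 5, 6, 7, 8}); total cost 7 + 10 + 4 = 21.
No covering selection has total cost below 21.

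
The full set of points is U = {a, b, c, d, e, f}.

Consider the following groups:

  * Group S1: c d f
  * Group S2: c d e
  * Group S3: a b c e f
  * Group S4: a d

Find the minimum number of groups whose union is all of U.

2

S1 and S3 together: S1 ∪ S3 = {a, b, c, d, e, f} — every point is covered.
No single group has all 6 points (the largest, S3, has 5), so 2 is optimal.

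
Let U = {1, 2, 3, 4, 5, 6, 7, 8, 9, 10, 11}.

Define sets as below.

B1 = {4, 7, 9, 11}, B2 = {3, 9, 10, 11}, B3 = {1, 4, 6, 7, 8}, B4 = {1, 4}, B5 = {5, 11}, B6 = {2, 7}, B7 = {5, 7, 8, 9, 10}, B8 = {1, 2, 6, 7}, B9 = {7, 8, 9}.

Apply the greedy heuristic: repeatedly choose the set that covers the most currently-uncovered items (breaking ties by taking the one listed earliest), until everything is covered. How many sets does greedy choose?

Greedy: pick B3 (covers 5 new) → pick B2 (covers 4 new) → pick B5 (covers 1 new) → pick B6 (covers 1 new). Total picks: 4.

4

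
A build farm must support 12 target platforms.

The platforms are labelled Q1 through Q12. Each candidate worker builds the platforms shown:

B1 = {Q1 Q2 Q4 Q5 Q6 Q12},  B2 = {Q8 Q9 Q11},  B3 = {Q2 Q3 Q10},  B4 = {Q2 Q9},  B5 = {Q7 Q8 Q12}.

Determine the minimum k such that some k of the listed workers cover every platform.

4

Take {B1, B2, B3, B5}. Their union is {Q1, Q2, Q3, Q4, Q5, Q6, Q7, Q8, Q9, Q10, Q11, Q12}, which is all 12 platforms.
No 3 of the 5 workers cover everything (all 10 combinations miss at least one platform), so 4 is optimal.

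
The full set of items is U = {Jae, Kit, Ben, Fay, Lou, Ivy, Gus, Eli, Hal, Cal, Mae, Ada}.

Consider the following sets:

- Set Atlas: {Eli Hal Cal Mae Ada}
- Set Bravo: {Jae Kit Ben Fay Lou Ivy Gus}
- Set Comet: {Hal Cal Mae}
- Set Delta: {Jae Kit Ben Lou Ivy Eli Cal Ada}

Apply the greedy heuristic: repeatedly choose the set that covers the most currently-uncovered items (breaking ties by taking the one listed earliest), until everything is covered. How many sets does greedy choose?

Greedy: pick Delta (covers 8 new) → pick Atlas (covers 2 new) → pick Bravo (covers 2 new). Total picks: 3.
(The true minimum cover uses only 2 sets, so greedy is not optimal here.)

3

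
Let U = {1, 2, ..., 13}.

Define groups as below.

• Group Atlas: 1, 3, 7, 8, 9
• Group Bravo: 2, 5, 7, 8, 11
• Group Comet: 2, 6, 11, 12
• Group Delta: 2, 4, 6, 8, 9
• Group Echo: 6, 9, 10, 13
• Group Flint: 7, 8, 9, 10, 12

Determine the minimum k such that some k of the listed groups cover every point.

Atlas, Bravo, Comet, Delta, and Echo cover everything between them: the union {1, 2, 3, 4, 5, 6, 7, 8, 9, 10, 11, 12, 13} is all of U.
No 4 of the 6 groups cover everything (all 15 combinations miss at least one point), so 5 is optimal.

5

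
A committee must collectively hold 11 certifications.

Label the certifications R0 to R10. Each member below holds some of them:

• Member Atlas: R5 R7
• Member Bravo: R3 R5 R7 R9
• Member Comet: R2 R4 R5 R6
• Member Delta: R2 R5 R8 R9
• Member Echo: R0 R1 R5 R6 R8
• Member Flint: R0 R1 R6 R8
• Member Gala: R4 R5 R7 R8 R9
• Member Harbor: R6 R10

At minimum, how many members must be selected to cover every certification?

Bravo and Comet and Flint and Harbor together: Bravo ∪ Comet ∪ Flint ∪ Harbor = {R0, R1, R2, R3, R4, R5, R6, R7, R8, R9, R10} — every certification is covered.
No 3 of the 8 members cover everything (all 56 combinations miss at least one certification), so 4 is optimal.

4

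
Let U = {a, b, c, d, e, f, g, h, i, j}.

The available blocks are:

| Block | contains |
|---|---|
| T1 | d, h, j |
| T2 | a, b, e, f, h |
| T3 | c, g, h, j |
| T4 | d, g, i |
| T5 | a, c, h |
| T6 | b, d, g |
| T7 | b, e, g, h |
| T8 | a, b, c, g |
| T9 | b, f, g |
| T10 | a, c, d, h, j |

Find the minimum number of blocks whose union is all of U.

3

T2 and T3 and T4 together: T2 ∪ T3 ∪ T4 = {a, b, c, d, e, f, g, h, i, j} — every element is covered.
Only T4 contains i, so T4 is forced; the remaining 7 elements need at least 2 more blocks (each remaining block adds at most 5) — so at least 3 blocks are needed, and 3 is optimal.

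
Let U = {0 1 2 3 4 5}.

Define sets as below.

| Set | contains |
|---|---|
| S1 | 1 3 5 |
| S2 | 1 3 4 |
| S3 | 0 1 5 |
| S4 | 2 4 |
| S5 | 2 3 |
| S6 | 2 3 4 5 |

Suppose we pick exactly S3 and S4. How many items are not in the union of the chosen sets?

1

Union of S3, S4 = {0, 1, 2, 4, 5}.
Not covered: 3 — 1 item.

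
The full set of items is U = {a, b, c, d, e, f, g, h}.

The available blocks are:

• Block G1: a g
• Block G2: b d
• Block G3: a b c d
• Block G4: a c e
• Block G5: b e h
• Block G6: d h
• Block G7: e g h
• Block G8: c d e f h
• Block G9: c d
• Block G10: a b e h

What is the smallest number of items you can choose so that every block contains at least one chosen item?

3

T = {a, d, e} meets every block (each contains at least one member of T), and |T| = 3.
The blocks G1, G5, G9 are pairwise disjoint, so any hitting set needs a separate item for each — at least 3. Hence 3 is optimal.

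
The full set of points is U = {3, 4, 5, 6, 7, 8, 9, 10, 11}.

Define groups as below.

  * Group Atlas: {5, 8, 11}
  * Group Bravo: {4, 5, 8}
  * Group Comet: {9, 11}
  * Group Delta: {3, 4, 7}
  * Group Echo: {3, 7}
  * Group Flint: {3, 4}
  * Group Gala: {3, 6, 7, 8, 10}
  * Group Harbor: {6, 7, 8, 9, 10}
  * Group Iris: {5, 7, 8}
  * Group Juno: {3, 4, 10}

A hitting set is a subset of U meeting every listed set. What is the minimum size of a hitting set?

Take H = {4, 7, 11}. Each listed group contains at least one of these, so H is a hitting set of size 3.
The groups Comet, Flint, Iris are pairwise disjoint, so any hitting set needs a separate point for each — at least 3. Hence 3 is optimal.

3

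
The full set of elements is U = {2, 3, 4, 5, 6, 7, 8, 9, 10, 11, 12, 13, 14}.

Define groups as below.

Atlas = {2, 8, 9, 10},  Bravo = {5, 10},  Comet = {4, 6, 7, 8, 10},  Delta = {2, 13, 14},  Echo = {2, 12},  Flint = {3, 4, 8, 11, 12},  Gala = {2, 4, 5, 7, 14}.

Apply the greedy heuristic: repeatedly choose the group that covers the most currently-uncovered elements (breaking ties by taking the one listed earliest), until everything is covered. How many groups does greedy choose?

Greedy: pick Comet (covers 5 new) → pick Delta (covers 3 new) → pick Flint (covers 3 new) → pick Atlas (covers 1 new) → pick Bravo (covers 1 new). Total picks: 5.

5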